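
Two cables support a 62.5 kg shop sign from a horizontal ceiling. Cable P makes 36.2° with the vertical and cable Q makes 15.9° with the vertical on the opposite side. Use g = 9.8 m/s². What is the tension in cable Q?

T_Q ≈ 458 N

Angles from the horizontal: cable P is 90° − 36.2° = 53.8°, cable Q is 90° − 15.9° = 74.1°.
Weight W = 62.5 × 9.8 = 612.5 N acts straight down.
Horizontal: T_P cos 53.8° = T_Q cos 74.1°  →  T_P = 0.4639 T_Q.
Vertical: T_P sin 53.8° + T_Q sin 74.1° = 612.5.
Substituting the horizontal relation into the vertical equation gives 1.336 T_Q = 612.5, so T_Q = 458.4 N.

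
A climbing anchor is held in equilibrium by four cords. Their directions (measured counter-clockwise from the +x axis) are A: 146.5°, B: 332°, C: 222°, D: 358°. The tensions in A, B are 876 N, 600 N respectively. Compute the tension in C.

T_C ≈ 280 N

Resolve: ΣF_x = 876 cos 146.5° + 600 cos 332° + T_C cos 222° + T_D cos 358° = 0.
        ΣF_y = 876 sin 146.5° + 600 sin 332° + T_C sin 222° + T_D sin 358° = 0.
The known terms sum to (-200.7, 201.8) N, so -0.7431 T_C + 0.9994 T_D = 200.7 and -0.6691 T_C − 0.0349 T_D = -201.8.
Solving simultaneously: T_C = 280.3 N, T_D = 409.2 N.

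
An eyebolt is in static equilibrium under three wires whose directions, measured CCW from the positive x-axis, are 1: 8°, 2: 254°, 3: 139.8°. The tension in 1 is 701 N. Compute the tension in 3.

Resolve: ΣF_x = 701 cos 8° + T_2 cos 254° + T_3 cos 139.8° = 0.
        ΣF_y = 701 sin 8° + T_2 sin 254° + T_3 sin 139.8° = 0.
The known terms sum to (694.2, 97.56) N, so -0.2756 T_2 − 0.7638 T_3 = -694.2 and -0.9613 T_2 + 0.6455 T_3 = -97.56.
Solving simultaneously: T_2 = 572.9 N, T_3 = 702.1 N.

T_3 ≈ 702 N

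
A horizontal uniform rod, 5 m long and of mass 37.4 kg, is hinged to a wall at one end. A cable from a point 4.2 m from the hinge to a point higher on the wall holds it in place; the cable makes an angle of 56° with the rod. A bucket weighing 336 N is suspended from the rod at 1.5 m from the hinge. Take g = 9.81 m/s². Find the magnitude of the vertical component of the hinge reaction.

|H_y| ≈ 365 N

Take torques about the hinge: T sin 56° · 4.2 = 37.4×9.81×2.5 + 336×1.5 = 1421.2 N·m.
So T = 1421.2 / (0.8290 × 4.2) = 408.17 N.
ΣF_y = 0: H_y = (37.4×9.81 + 336) − T sin 56° = 702.89 − 338.39 = 364.5 N.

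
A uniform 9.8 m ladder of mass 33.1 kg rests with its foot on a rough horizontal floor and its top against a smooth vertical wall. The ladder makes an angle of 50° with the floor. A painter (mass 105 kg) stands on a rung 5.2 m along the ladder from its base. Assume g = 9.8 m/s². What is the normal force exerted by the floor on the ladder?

ΣF_y = 0: N_floor = 33.1×9.8 + 105×9.8 = 1353.4 N.

N_floor ≈ 1350 N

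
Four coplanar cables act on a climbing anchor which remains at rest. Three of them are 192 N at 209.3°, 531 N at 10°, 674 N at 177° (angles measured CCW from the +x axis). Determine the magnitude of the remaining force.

Sum the known components: ΣF_x = -317.6 N, ΣF_y = 33.52 N.
For equilibrium the remaining force must supply (−ΣF_x, −ΣF_y) = (317.6, -33.52) N.
Magnitude = √((317.6)² + (-33.52)²) = 319.3 N; direction = atan2(-33.52, 317.6) = 354.0°.

F ≈ 319 N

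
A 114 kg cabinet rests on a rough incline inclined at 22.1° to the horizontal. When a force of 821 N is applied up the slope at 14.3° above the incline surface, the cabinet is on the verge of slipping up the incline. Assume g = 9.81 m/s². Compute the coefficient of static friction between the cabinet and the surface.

μ ≈ 0.450

On the verge of sliding up the incline, friction is at its maximum μN and acts down the slope.
Perpendicular to incline: N = W cos 22.1° − P sin 14.3° = 1036 − 202.8 = 833.4 N.
Along incline: P cos 14.3° − μN = W sin 22.1° → μ = −(W sin 22.1° − P cos 14.3°) / N = 0.4497.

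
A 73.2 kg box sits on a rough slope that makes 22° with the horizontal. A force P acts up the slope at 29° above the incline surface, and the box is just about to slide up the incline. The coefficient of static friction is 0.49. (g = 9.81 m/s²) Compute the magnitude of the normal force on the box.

N ≈ 406 N

On the verge of sliding up the incline, friction equals μN and acts down the slope.
Perpendicular: N + P sin 29° = W cos 22° = 665.8 N.
Along incline: P cos 29° = W sin 22° + μN  with W sin 22° = 269 N.
Solving the pair for P and N: P = 535.2 N, N = 406.3 N (and f = μN = 199.1 N).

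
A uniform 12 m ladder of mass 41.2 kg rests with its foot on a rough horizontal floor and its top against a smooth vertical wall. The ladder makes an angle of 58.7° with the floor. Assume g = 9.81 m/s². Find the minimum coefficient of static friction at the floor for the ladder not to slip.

ΣF_y = 0: N_floor = 41.2×9.81 = 404.17 N.
Torques about the foot: N_wall · 12 sin 58.7° = 41.2×9.81×6 cos 58.7° → N_wall = 122.87 N.
ΣF_x = 0: f_floor = N_wall = 122.87 N.
μ_min = f_floor / N_floor = 122.87 / 404.17 = 0.304.

μ_min ≈ 0.304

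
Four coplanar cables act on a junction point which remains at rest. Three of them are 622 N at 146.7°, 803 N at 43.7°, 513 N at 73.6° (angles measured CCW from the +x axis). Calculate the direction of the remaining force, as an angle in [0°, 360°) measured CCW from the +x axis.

Sum the known components: ΣF_x = 205.5 N, ΣF_y = 1388 N.
For equilibrium the remaining force must supply (−ΣF_x, −ΣF_y) = (-205.5, -1388) N.
Magnitude = √((-205.5)² + (-1388)²) = 1404 N; direction = atan2(-1388, -205.5) = 261.6°.

θ ≈ 262°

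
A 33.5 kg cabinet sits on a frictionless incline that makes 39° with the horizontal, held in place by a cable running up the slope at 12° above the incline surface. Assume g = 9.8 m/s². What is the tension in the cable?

Take axes along and perpendicular to the incline. Weight components: W sin 39° = 206.6 N down-slope, W cos 39° = 255.1 N into the surface.
Along incline: T cos 12° = W sin 39° → T = 211.2 N.
Perpendicular: N = W cos 39° − T sin 12° = 211.2 N.

T ≈ 211 N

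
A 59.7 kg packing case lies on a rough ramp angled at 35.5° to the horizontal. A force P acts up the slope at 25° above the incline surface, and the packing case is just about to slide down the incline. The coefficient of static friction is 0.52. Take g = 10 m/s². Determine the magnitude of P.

P ≈ 137 N

On the verge of sliding down the incline, friction equals μN and acts up the slope.
Perpendicular: N + P sin 25° = W cos 35.5° = 486 N.
Along incline: P cos 25° + μN = W sin 35.5° with W sin 35.5° = 346.7 N.
Solving the pair for P and N: P = 136.8 N, N = 428.2 N (and f = μN = 222.7 N).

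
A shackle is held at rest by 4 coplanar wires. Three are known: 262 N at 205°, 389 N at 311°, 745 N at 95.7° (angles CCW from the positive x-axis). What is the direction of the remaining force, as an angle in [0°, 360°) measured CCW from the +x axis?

Sum the known components: ΣF_x = -56.24 N, ΣF_y = 337 N.
For equilibrium the remaining force must supply (−ΣF_x, −ΣF_y) = (56.24, -337) N.
Magnitude = √((56.24)² + (-337)²) = 341.7 N; direction = atan2(-337, 56.24) = 279.5°.

θ ≈ 279°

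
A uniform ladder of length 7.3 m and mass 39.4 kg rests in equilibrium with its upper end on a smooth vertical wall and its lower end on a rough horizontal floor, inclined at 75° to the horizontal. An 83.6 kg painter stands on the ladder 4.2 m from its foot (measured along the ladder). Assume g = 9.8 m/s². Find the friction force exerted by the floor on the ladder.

f ≈ 178 N

Torques about the foot: N_wall · 7.3 sin 75° = 39.4×9.8×3.65 cos 75° + 83.6×9.8×4.2 cos 75° → N_wall = 178.03 N.
ΣF_x = 0: f_floor = N_wall = 178.03 N.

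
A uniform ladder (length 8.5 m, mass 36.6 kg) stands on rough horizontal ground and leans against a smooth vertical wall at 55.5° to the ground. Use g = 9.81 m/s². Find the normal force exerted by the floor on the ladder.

ΣF_y = 0: N_floor = 36.6×9.81 = 359.05 N.

N_floor ≈ 359 N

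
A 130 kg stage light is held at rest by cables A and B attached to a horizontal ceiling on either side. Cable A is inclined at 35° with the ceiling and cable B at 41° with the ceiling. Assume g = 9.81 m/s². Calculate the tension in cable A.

T_A ≈ 992 N

Weight W = 130 × 9.81 = 1275 N acts straight down.
Horizontal: T_A cos 35° = T_B cos 41°  →  T_B = 1.085 T_A.
Vertical: T_A sin 35° + T_B sin 41° = 1275.
Substituting the horizontal relation into the vertical equation gives 1.286 T_A = 1275, so T_A = 991.9 N.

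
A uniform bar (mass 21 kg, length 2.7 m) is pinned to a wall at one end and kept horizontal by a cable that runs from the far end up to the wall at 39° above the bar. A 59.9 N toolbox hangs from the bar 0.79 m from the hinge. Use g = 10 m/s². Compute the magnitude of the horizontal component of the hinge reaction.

H_x ≈ 151 N

Take torques about the hinge: T sin 39° · 2.7 = 21×10×1.35 + 59.9×0.79 = 330.82 N·m.
So T = 330.82 / (0.6293 × 2.7) = 194.7 N.
ΣF_x = 0: H_x = T cos 39° = 151.31 N.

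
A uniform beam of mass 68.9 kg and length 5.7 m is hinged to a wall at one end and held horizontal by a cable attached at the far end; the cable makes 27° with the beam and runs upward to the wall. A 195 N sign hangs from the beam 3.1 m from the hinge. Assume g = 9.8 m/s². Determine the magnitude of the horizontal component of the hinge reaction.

H_x ≈ 871 N

Take torques about the hinge: T sin 27° · 5.7 = 68.9×9.8×2.85 + 195×3.1 = 2528.9 N·m.
So T = 2528.9 / (0.4540 × 5.7) = 977.25 N.
ΣF_x = 0: H_x = T cos 27° = 870.74 N.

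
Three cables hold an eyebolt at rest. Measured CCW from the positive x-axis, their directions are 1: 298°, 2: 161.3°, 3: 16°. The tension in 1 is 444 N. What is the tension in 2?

T_2 ≈ 763 N

Resolve: ΣF_x = 444 cos 298° + T_2 cos 161.3° + T_3 cos 16° = 0.
        ΣF_y = 444 sin 298° + T_2 sin 161.3° + T_3 sin 16° = 0.
The known terms sum to (208.4, -392) N, so -0.9472 T_2 + 0.9613 T_3 = -208.4 and 0.3206 T_2 + 0.2756 T_3 = 392.
Solving simultaneously: T_2 = 762.9 N, T_3 = 534.9 N.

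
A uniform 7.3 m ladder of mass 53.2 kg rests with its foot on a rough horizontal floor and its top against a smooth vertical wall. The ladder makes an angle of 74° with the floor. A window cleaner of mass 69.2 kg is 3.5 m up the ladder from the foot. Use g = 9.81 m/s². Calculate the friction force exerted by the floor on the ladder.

f ≈ 168 N

Torques about the foot: N_wall · 7.3 sin 74° = 53.2×9.81×3.65 cos 74° + 69.2×9.81×3.5 cos 74° → N_wall = 168.15 N.
ΣF_x = 0: f_floor = N_wall = 168.15 N.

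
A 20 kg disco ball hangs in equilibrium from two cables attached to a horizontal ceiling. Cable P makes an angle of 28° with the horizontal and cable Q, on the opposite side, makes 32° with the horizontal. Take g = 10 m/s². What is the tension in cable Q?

Weight W = 20 × 10 = 200 N acts straight down.
Horizontal: T_P cos 28° = T_Q cos 32°  →  T_P = 0.9605 T_Q.
Vertical: T_P sin 28° + T_Q sin 32° = 200.
Substituting the horizontal relation into the vertical equation gives 0.9808 T_Q = 200, so T_Q = 203.9 N.

T_Q ≈ 204 N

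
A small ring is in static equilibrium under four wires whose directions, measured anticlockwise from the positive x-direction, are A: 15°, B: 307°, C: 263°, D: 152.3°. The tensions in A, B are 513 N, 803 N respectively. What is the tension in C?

T_C ≈ 5.05 N

Resolve: ΣF_x = 513 cos 15° + 803 cos 307° + T_C cos 263° + T_D cos 152.3° = 0.
        ΣF_y = 513 sin 15° + 803 sin 307° + T_C sin 263° + T_D sin 152.3° = 0.
The known terms sum to (978.8, -508.5) N, so -0.1219 T_C − 0.8854 T_D = -978.8 and -0.9925 T_C + 0.4648 T_D = 508.5.
Solving simultaneously: T_C = 5.054 N, T_D = 1105 N.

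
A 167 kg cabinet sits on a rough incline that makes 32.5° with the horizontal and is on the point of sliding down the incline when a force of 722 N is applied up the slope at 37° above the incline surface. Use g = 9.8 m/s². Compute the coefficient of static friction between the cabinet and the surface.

On the verge of sliding down the incline, friction is at its maximum μN and acts up the slope.
Perpendicular to incline: N = W cos 32.5° − P sin 37° = 1380 − 434.5 = 945.8 N.
Along incline: P cos 37° + μN = W sin 32.5° → μ = (W sin 32.5° − P cos 37°) / N = 0.3201.

μ ≈ 0.320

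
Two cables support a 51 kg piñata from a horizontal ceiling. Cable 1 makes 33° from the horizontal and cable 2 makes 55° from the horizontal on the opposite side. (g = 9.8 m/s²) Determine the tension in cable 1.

Weight W = 51 × 9.8 = 499.8 N acts straight down.
Horizontal: T_1 cos 33° = T_2 cos 55°  →  T_2 = 1.462 T_1.
Vertical: T_1 sin 33° + T_2 sin 55° = 499.8.
Substituting the horizontal relation into the vertical equation gives 1.742 T_1 = 499.8, so T_1 = 286.8 N.

T_1 ≈ 287 N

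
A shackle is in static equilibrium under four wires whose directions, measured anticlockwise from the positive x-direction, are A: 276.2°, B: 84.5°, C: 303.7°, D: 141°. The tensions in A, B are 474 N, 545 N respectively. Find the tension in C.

T_C ≈ 405 N

Resolve: ΣF_x = 474 cos 276.2° + 545 cos 84.5° + T_C cos 303.7° + T_D cos 141° = 0.
        ΣF_y = 474 sin 276.2° + 545 sin 84.5° + T_C sin 303.7° + T_D sin 141° = 0.
The known terms sum to (103.4, 71.26) N, so 0.5548 T_C − 0.7771 T_D = -103.4 and -0.8320 T_C + 0.6293 T_D = -71.26.
Solving simultaneously: T_C = 405.1 N, T_D = 422.3 N.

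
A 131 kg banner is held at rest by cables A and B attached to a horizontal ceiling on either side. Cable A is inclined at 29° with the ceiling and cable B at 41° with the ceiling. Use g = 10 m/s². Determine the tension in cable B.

T_B ≈ 1220 N

Weight W = 131 × 10 = 1310 N acts straight down.
Horizontal: T_A cos 29° = T_B cos 41°  →  T_A = 0.8629 T_B.
Vertical: T_A sin 29° + T_B sin 41° = 1310.
Substituting the horizontal relation into the vertical equation gives 1.074 T_B = 1310, so T_B = 1219 N.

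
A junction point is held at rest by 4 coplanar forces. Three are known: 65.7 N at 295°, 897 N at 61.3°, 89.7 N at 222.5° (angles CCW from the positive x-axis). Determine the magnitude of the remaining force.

Sum the known components: ΣF_x = 392.4 N, ΣF_y = 666.7 N.
For equilibrium the remaining force must supply (−ΣF_x, −ΣF_y) = (-392.4, -666.7) N.
Magnitude = √((-392.4)² + (-666.7)²) = 773.6 N; direction = atan2(-666.7, -392.4) = 239.5°.

F ≈ 774 N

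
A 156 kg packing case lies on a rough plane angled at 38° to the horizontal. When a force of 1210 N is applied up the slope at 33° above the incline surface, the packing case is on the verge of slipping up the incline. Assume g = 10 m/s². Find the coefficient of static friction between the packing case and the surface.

μ ≈ 0.0953

On the verge of sliding up the incline, friction is at its maximum μN and acts down the slope.
Perpendicular to incline: N = W cos 38° − P sin 33° = 1229 − 659 = 570.3 N.
Along incline: P cos 33° − μN = W sin 38° → μ = −(W sin 38° − P cos 33°) / N = 0.09532.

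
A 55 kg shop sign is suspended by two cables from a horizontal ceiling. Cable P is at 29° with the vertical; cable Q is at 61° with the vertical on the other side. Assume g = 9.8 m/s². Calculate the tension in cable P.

T_P ≈ 471 N

Angles from the horizontal: cable P is 90° − 29° = 61°, cable Q is 90° − 61° = 29°.
Weight W = 55 × 9.8 = 539 N acts straight down.
Horizontal: T_P cos 61° = T_Q cos 29°  →  T_Q = 0.5543 T_P.
Vertical: T_P sin 61° + T_Q sin 29° = 539.
Substituting the horizontal relation into the vertical equation gives 1.143 T_P = 539, so T_P = 471.4 N.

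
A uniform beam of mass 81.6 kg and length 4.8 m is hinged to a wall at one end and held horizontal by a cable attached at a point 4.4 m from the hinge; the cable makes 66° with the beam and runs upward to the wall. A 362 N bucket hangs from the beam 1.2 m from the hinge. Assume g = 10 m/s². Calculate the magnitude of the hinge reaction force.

Take torques about the hinge: T sin 66° · 4.4 = 81.6×10×2.4 + 362×1.2 = 2392.8 N·m.
So T = 2392.8 / (0.9135 × 4.4) = 595.28 N.
ΣF_x = 0: H_x = T cos 66° = 242.12 N.
ΣF_y = 0: H_y = (81.6×10 + 362) − T sin 66° = 1178 − 543.82 = 634.18 N.
|H| = √(H_x² + H_y²) = √((242.12)² + (634.18)²) = 678.83 N.

|H| ≈ 679 N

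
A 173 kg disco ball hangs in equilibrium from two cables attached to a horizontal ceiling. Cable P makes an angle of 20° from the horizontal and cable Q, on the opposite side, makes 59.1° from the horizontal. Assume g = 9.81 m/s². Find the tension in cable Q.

T_Q ≈ 1620 N

Weight W = 173 × 9.81 = 1697 N acts straight down.
Horizontal: T_P cos 20° = T_Q cos 59.1°  →  T_P = 0.5465 T_Q.
Vertical: T_P sin 20° + T_Q sin 59.1° = 1697.
Substituting the horizontal relation into the vertical equation gives 1.045 T_Q = 1697, so T_Q = 1624 N.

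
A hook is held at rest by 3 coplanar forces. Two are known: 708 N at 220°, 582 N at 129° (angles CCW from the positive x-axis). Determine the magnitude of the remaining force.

F ≈ 909 N

Sum the known components: ΣF_x = -908.6 N, ΣF_y = -2.795 N.
For equilibrium the remaining force must supply (−ΣF_x, −ΣF_y) = (908.6, 2.795) N.
Magnitude = √((908.6)² + (2.795)²) = 908.6 N; direction = atan2(2.795, 908.6) = 0.2°.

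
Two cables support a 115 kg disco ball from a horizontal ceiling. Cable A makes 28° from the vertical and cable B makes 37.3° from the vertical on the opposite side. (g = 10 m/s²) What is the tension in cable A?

Angles from the horizontal: cable A is 90° − 28° = 62°, cable B is 90° − 37.3° = 52.7°.
Weight W = 115 × 10 = 1150 N acts straight down.
Horizontal: T_A cos 62° = T_B cos 52.7°  →  T_B = 0.7747 T_A.
Vertical: T_A sin 62° + T_B sin 52.7° = 1150.
Substituting the horizontal relation into the vertical equation gives 1.499 T_A = 1150, so T_A = 767.1 N.

T_A ≈ 767 N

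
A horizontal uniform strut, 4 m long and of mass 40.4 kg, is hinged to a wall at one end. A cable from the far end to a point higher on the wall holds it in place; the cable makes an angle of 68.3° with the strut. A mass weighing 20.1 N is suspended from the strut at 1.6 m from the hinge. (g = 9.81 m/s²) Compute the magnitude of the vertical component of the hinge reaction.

|H_y| ≈ 210 N

Take torques about the hinge: T sin 68.3° · 4 = 40.4×9.81×2 + 20.1×1.6 = 824.81 N·m.
So T = 824.81 / (0.9291 × 4) = 221.93 N.
ΣF_y = 0: H_y = (40.4×9.81 + 20.1) − T sin 68.3° = 416.42 − 206.2 = 210.22 N.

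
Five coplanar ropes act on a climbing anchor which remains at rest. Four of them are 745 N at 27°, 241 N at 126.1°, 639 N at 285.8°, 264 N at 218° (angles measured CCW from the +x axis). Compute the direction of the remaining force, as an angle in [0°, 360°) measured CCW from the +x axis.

Sum the known components: ΣF_x = 487.8 N, ΣF_y = -244.4 N.
For equilibrium the remaining force must supply (−ΣF_x, −ΣF_y) = (-487.8, 244.4) N.
Magnitude = √((-487.8)² + (244.4)²) = 545.6 N; direction = atan2(244.4, -487.8) = 153.4°.

θ ≈ 153°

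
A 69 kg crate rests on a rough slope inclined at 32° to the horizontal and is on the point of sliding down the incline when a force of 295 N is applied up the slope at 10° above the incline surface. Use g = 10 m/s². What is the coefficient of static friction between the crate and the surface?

μ ≈ 0.141

On the verge of sliding down the incline, friction is at its maximum μN and acts up the slope.
Perpendicular to incline: N = W cos 32° − P sin 10° = 585.2 − 51.23 = 533.9 N.
Along incline: P cos 10° + μN = W sin 32° → μ = (W sin 32° − P cos 10°) / N = 0.1407.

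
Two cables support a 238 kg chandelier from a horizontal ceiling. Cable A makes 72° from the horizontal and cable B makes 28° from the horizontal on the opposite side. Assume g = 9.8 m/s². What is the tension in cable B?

Weight W = 238 × 9.8 = 2332 N acts straight down.
Horizontal: T_A cos 72° = T_B cos 28°  →  T_A = 2.857 T_B.
Vertical: T_A sin 72° + T_B sin 28° = 2332.
Substituting the horizontal relation into the vertical equation gives 3.187 T_B = 2332, so T_B = 731.9 N.

T_B ≈ 732 N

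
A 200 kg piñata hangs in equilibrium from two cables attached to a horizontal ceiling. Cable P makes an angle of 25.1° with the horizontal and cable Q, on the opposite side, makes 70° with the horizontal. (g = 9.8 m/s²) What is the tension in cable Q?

Weight W = 200 × 9.8 = 1960 N acts straight down.
Horizontal: T_P cos 25.1° = T_Q cos 70°  →  T_P = 0.3777 T_Q.
Vertical: T_P sin 25.1° + T_Q sin 70° = 1960.
Substituting the horizontal relation into the vertical equation gives 1.1 T_Q = 1960, so T_Q = 1782 N.

T_Q ≈ 1780 N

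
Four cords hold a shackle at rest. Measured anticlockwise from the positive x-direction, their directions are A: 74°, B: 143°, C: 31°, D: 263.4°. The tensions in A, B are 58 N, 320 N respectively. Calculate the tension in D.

Resolve: ΣF_x = 58 cos 74° + 320 cos 143° + T_C cos 31° + T_D cos 263.4° = 0.
        ΣF_y = 58 sin 74° + 320 sin 143° + T_C sin 31° + T_D sin 263.4° = 0.
The known terms sum to (-239.6, 248.3) N, so 0.8572 T_C − 0.1149 T_D = 239.6 and 0.5150 T_C − 0.9934 T_D = -248.3.
Solving simultaneously: T_C = 336.4 N, T_D = 424.4 N.

T_D ≈ 424 N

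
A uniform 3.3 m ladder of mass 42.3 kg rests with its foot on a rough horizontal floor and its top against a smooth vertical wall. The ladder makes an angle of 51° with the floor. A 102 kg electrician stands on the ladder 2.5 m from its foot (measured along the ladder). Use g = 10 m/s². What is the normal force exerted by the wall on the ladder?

Torques about the foot: N_wall · 3.3 sin 51° = 42.3×10×1.65 cos 51° + 102×10×2.5 cos 51° → N_wall = 797.01 N.

N_wall ≈ 797 N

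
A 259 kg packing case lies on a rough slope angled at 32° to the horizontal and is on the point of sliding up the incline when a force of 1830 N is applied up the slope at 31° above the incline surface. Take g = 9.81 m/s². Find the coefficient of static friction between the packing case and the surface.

μ ≈ 0.183

On the verge of sliding up the incline, friction is at its maximum μN and acts down the slope.
Perpendicular to incline: N = W cos 32° − P sin 31° = 2155 − 942.5 = 1212 N.
Along incline: P cos 31° − μN = W sin 32° → μ = −(W sin 32° − P cos 31°) / N = 0.1833.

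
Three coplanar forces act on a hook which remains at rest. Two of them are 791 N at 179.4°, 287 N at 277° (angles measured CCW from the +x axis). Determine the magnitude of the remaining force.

F ≈ 805 N

Sum the known components: ΣF_x = -756 N, ΣF_y = -276.6 N.
For equilibrium the remaining force must supply (−ΣF_x, −ΣF_y) = (756, 276.6) N.
Magnitude = √((756)² + (276.6)²) = 805 N; direction = atan2(276.6, 756) = 20.1°.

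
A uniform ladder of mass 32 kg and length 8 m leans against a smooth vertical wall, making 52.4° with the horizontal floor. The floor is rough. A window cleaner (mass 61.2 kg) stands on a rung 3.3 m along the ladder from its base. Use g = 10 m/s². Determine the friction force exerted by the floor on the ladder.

Torques about the foot: N_wall · 8 sin 52.4° = 32×10×4 cos 52.4° + 61.2×10×3.3 cos 52.4° → N_wall = 317.63 N.
ΣF_x = 0: f_floor = N_wall = 317.63 N.

f ≈ 318 N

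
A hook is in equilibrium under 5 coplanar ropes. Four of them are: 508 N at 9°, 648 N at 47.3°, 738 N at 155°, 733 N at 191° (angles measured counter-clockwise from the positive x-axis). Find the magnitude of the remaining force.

Sum the known components: ΣF_x = -447.2 N, ΣF_y = 727.7 N.
For equilibrium the remaining force must supply (−ΣF_x, −ΣF_y) = (447.2, -727.7) N.
Magnitude = √((447.2)² + (-727.7)²) = 854.1 N; direction = atan2(-727.7, 447.2) = 301.6°.

F ≈ 854 N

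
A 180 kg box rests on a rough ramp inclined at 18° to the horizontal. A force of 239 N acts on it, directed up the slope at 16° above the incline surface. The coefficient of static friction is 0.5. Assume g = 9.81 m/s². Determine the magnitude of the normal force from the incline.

N ≈ 1610 N

Axes along / perpendicular to the incline. W sin 18° = 545.7 N down-slope; W cos 18° = 1679 N into the surface.
Perpendicular: N = W cos 18° − P sin 16° = 1679 − 65.88 = 1613 N.
Along incline: P cos 16° + f = W sin 18° (friction acts up-slope) → f = 545.7 − 229.7 = 315.9 N.
|f| = 315.9 N ≤ μN = 806.7 N, so the box is indeed static.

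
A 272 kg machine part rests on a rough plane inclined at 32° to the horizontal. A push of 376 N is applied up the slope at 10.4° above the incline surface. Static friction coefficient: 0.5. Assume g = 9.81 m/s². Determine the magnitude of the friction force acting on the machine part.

f ≈ 1040 N

Axes along / perpendicular to the incline. W sin 32° = 1414 N down-slope; W cos 32° = 2263 N into the surface.
Perpendicular: N = W cos 32° − P sin 10.4° = 2263 − 67.88 = 2195 N.
Along incline: P cos 10.4° + f = W sin 32° (friction acts up-slope) → f = 1414 − 369.8 = 1044 N.
|f| = 1044 N ≤ μN = 1097 N, so the machine part is indeed static.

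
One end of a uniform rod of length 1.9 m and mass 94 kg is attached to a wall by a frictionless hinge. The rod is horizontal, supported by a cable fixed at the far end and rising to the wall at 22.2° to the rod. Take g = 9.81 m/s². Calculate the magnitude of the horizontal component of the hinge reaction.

H_x ≈ 1130 N

Take torques about the hinge: T sin 22.2° · 1.9 = 94×9.81×0.95 = 876.03 N·m.
So T = 876.03 / (0.3778 × 1.9) = 1220.3 N.
ΣF_x = 0: H_x = T cos 22.2° = 1129.8 N.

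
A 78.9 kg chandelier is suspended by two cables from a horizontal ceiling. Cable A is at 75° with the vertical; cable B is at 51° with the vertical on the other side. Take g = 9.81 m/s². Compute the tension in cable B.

T_B ≈ 924 N

Angles from the horizontal: cable A is 90° − 75° = 15°, cable B is 90° − 51° = 39°.
Weight W = 78.9 × 9.81 = 774 N acts straight down.
Horizontal: T_A cos 15° = T_B cos 39°  →  T_A = 0.8046 T_B.
Vertical: T_A sin 15° + T_B sin 39° = 774.
Substituting the horizontal relation into the vertical equation gives 0.8376 T_B = 774, so T_B = 924.1 N.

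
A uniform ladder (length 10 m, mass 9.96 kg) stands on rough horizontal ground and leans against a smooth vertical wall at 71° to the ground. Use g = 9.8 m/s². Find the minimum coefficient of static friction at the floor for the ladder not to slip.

ΣF_y = 0: N_floor = 9.96×9.8 = 97.608 N.
Torques about the foot: N_wall · 10 sin 71° = 9.96×9.8×5 cos 71° → N_wall = 16.805 N.
ΣF_x = 0: f_floor = N_wall = 16.805 N.
μ_min = f_floor / N_floor = 16.805 / 97.608 = 0.1722.

μ_min ≈ 0.172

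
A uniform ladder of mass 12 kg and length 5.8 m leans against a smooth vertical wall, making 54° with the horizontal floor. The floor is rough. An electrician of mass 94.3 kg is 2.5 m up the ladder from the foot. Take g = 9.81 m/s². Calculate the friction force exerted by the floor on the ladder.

Torques about the foot: N_wall · 5.8 sin 54° = 12×9.81×2.9 cos 54° + 94.3×9.81×2.5 cos 54° → N_wall = 332.47 N.
ΣF_x = 0: f_floor = N_wall = 332.47 N.

f ≈ 332 N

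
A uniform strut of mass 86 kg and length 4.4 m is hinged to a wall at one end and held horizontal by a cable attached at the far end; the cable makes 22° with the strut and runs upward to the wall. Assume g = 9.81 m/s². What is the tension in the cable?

T ≈ 1130 N

Take torques about the hinge: T sin 22° · 4.4 = 86×9.81×2.2 = 1856.1 N·m.
So T = 1856.1 / (0.3746 × 4.4) = 1126.1 N.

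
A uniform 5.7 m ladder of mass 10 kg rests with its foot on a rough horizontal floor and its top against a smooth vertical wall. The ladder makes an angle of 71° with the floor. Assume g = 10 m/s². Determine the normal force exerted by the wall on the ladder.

N_wall ≈ 17.2 N

Torques about the foot: N_wall · 5.7 sin 71° = 10×10×2.85 cos 71° → N_wall = 17.216 N.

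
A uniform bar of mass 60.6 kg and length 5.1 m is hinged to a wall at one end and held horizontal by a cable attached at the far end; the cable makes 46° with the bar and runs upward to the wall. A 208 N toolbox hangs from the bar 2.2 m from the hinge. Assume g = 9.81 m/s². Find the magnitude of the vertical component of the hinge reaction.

|H_y| ≈ 416 N

Take torques about the hinge: T sin 46° · 5.1 = 60.6×9.81×2.55 + 208×2.2 = 1973.5 N·m.
So T = 1973.5 / (0.7193 × 5.1) = 537.95 N.
ΣF_y = 0: H_y = (60.6×9.81 + 208) − T sin 46° = 802.49 − 386.97 = 415.52 N.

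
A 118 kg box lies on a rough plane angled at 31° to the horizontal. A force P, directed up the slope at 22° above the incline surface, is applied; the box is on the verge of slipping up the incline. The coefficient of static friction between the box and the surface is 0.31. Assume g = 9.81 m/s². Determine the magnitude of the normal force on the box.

N ≈ 668 N

On the verge of sliding up the incline, friction equals μN and acts down the slope.
Perpendicular: N + P sin 22° = W cos 31° = 992.2 N.
Along incline: P cos 22° = W sin 31° + μN  with W sin 31° = 596.2 N.
Solving the pair for P and N: P = 866.3 N, N = 667.7 N (and f = μN = 207 N).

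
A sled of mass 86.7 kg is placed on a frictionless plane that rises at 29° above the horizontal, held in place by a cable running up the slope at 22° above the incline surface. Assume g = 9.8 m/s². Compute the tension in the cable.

T ≈ 444 N

Take axes along and perpendicular to the incline. Weight components: W sin 29° = 411.9 N down-slope, W cos 29° = 743.1 N into the surface.
Along incline: T cos 22° = W sin 29° → T = 444.3 N.
Perpendicular: N = W cos 29° − T sin 22° = 576.7 N.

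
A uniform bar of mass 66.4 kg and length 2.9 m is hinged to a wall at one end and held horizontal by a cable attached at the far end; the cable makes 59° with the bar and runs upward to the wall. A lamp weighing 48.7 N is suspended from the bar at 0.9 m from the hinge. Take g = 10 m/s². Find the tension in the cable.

T ≈ 405 N

Take torques about the hinge: T sin 59° · 2.9 = 66.4×10×1.45 + 48.7×0.9 = 1006.6 N·m.
So T = 1006.6 / (0.8572 × 2.9) = 404.95 N.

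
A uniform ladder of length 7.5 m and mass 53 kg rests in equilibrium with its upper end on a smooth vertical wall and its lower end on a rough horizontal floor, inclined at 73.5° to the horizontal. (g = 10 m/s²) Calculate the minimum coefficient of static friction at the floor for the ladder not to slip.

μ_min ≈ 0.148

ΣF_y = 0: N_floor = 53×10 = 530 N.
Torques about the foot: N_wall · 7.5 sin 73.5° = 53×10×3.75 cos 73.5° → N_wall = 78.497 N.
ΣF_x = 0: f_floor = N_wall = 78.497 N.
μ_min = f_floor / N_floor = 78.497 / 530 = 0.1481.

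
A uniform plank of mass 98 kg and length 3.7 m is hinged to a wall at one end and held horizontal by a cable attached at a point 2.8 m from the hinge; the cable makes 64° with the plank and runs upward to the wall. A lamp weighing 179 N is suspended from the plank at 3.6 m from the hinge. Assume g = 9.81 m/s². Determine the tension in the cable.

T ≈ 963 N

Take torques about the hinge: T sin 64° · 2.8 = 98×9.81×1.85 + 179×3.6 = 2423 N·m.
So T = 2423 / (0.8988 × 2.8) = 962.78 N.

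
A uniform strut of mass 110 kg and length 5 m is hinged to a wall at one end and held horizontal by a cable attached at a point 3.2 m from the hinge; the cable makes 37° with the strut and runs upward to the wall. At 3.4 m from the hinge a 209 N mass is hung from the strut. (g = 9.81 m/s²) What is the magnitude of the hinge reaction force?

|H| ≈ 1430 N

Take torques about the hinge: T sin 37° · 3.2 = 110×9.81×2.5 + 209×3.4 = 3408.4 N·m.
So T = 3408.4 / (0.6018 × 3.2) = 1769.8 N.
ΣF_x = 0: H_x = T cos 37° = 1413.4 N.
ΣF_y = 0: H_y = (110×9.81 + 209) − T sin 37° = 1288.1 − 1065.1 = 222.99 N.
|H| = √(H_x² + H_y²) = √((1413.4)² + (222.99)²) = 1430.9 N.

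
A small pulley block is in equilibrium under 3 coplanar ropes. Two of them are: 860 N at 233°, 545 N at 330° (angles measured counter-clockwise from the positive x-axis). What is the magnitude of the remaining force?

F ≈ 960 N

Sum the known components: ΣF_x = -45.58 N, ΣF_y = -959.3 N.
For equilibrium the remaining force must supply (−ΣF_x, −ΣF_y) = (45.58, 959.3) N.
Magnitude = √((45.58)² + (959.3)²) = 960.4 N; direction = atan2(959.3, 45.58) = 87.3°.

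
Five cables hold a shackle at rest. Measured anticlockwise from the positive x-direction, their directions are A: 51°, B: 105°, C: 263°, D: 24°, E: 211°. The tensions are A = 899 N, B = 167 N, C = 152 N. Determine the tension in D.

T_D ≈ 2860 N

Resolve: ΣF_x = 899 cos 51° + 167 cos 105° + 152 cos 263° + T_D cos 24° + T_E cos 211° = 0.
        ΣF_y = 899 sin 51° + 167 sin 105° + 152 sin 263° + T_D sin 24° + T_E sin 211° = 0.
The known terms sum to (504, 709.1) N, so 0.9135 T_D − 0.8572 T_E = -504 and 0.4067 T_D − 0.5150 T_E = -709.1.
Solving simultaneously: T_D = 2857 N, T_E = 3633 N.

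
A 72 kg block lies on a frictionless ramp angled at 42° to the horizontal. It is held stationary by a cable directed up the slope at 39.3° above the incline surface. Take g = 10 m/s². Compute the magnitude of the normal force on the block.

Take axes along and perpendicular to the incline. Weight components: W sin 42° = 481.8 N down-slope, W cos 42° = 535.1 N into the surface.
Along incline: T cos 39.3° = W sin 42° → T = 622.6 N.
Perpendicular: N = W cos 42° − T sin 39.3° = 140.7 N.

N ≈ 141 N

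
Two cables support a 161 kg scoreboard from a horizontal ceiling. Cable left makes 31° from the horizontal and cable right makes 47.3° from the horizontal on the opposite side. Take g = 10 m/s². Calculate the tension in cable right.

Weight W = 161 × 10 = 1610 N acts straight down.
Horizontal: T_left cos 31° = T_right cos 47.3°  →  T_left = 0.7912 T_right.
Vertical: T_left sin 31° + T_right sin 47.3° = 1610.
Substituting the horizontal relation into the vertical equation gives 1.142 T_right = 1610, so T_right = 1409 N.

T_right ≈ 1410 N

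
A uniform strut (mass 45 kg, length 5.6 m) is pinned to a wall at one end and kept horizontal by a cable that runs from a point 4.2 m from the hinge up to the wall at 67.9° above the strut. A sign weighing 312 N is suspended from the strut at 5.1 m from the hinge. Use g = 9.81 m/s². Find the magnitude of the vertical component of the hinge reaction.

|H_y| ≈ 80.3 N

Take torques about the hinge: T sin 67.9° · 4.2 = 45×9.81×2.8 + 312×5.1 = 2827.3 N·m.
So T = 2827.3 / (0.9265 × 4.2) = 726.54 N.
ΣF_y = 0: H_y = (45×9.81 + 312) − T sin 67.9° = 753.45 − 673.16 = 80.293 N.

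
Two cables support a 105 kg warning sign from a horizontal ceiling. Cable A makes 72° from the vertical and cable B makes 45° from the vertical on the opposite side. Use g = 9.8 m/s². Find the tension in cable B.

T_B ≈ 1100 N

Angles from the horizontal: cable A is 90° − 72° = 18°, cable B is 90° − 45° = 45°.
Weight W = 105 × 9.8 = 1029 N acts straight down.
Horizontal: T_A cos 18° = T_B cos 45°  →  T_A = 0.7435 T_B.
Vertical: T_A sin 18° + T_B sin 45° = 1029.
Substituting the horizontal relation into the vertical equation gives 0.9369 T_B = 1029, so T_B = 1098 N.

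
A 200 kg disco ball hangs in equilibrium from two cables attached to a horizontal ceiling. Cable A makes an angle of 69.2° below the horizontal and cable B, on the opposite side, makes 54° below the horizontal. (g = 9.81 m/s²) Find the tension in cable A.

T_A ≈ 1380 N

Weight W = 200 × 9.81 = 1962 N acts straight down.
Horizontal: T_A cos 69.2° = T_B cos 54°  →  T_B = 0.6041 T_A.
Vertical: T_A sin 69.2° + T_B sin 54° = 1962.
Substituting the horizontal relation into the vertical equation gives 1.424 T_A = 1962, so T_A = 1378 N.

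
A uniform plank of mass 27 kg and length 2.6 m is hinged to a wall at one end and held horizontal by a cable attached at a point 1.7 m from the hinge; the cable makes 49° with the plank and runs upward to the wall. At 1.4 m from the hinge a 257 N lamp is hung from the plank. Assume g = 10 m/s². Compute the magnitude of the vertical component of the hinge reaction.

Take torques about the hinge: T sin 49° · 1.7 = 27×10×1.3 + 257×1.4 = 710.8 N·m.
So T = 710.8 / (0.7547 × 1.7) = 554.01 N.
ΣF_y = 0: H_y = (27×10 + 257) − T sin 49° = 527 − 418.12 = 108.88 N.

|H_y| ≈ 109 N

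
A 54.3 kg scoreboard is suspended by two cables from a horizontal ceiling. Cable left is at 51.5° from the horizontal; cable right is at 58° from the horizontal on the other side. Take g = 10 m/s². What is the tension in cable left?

T_left ≈ 305 N

Weight W = 54.3 × 10 = 543 N acts straight down.
Horizontal: T_left cos 51.5° = T_right cos 58°  →  T_right = 1.175 T_left.
Vertical: T_left sin 51.5° + T_right sin 58° = 543.
Substituting the horizontal relation into the vertical equation gives 1.779 T_left = 543, so T_left = 305.3 N.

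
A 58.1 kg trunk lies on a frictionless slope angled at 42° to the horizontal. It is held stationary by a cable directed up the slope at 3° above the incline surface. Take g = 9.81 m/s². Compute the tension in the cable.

Take axes along and perpendicular to the incline. Weight components: W sin 42° = 381.4 N down-slope, W cos 42° = 423.6 N into the surface.
Along incline: T cos 3° = W sin 42° → T = 381.9 N.
Perpendicular: N = W cos 42° − T sin 3° = 403.6 N.

T ≈ 382 N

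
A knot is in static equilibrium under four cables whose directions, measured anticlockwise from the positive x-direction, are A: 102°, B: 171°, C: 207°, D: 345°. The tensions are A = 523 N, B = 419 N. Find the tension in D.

Resolve: ΣF_x = 523 cos 102° + 419 cos 171° + T_C cos 207° + T_D cos 345° = 0.
        ΣF_y = 523 sin 102° + 419 sin 171° + T_C sin 207° + T_D sin 345° = 0.
The known terms sum to (-522.6, 577.1) N, so -0.8910 T_C + 0.9659 T_D = 522.6 and -0.4540 T_C − 0.2588 T_D = -577.1.
Solving simultaneously: T_C = 631 N, T_D = 1123 N.

T_D ≈ 1120 N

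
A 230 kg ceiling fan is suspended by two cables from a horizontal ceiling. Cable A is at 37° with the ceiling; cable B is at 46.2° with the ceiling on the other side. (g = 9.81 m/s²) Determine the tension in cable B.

T_B ≈ 1810 N

Weight W = 230 × 9.81 = 2256 N acts straight down.
Horizontal: T_A cos 37° = T_B cos 46.2°  →  T_A = 0.8667 T_B.
Vertical: T_A sin 37° + T_B sin 46.2° = 2256.
Substituting the horizontal relation into the vertical equation gives 1.243 T_B = 2256, so T_B = 1815 N.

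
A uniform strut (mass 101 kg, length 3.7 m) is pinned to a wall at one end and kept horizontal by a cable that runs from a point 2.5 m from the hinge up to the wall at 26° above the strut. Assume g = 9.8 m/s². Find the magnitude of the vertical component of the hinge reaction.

|H_y| ≈ 257 N

Take torques about the hinge: T sin 26° · 2.5 = 101×9.8×1.85 = 1831.1 N·m.
So T = 1831.1 / (0.4384 × 2.5) = 1670.8 N.
ΣF_y = 0: H_y = (101×9.8) − T sin 26° = 989.8 − 732.45 = 257.35 N.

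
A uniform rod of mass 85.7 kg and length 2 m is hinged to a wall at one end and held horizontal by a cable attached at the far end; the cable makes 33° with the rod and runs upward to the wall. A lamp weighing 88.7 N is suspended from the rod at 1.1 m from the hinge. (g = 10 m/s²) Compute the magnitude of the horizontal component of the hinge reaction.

Take torques about the hinge: T sin 33° · 2 = 85.7×10×1 + 88.7×1.1 = 954.57 N·m.
So T = 954.57 / (0.5446 × 2) = 876.33 N.
ΣF_x = 0: H_x = T cos 33° = 734.95 N.

H_x ≈ 735 N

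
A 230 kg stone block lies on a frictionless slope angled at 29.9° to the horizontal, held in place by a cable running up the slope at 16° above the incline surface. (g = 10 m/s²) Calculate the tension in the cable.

T ≈ 1190 N

Take axes along and perpendicular to the incline. Weight components: W sin 29.9° = 1147 N down-slope, W cos 29.9° = 1994 N into the surface.
Along incline: T cos 16° = W sin 29.9° → T = 1193 N.
Perpendicular: N = W cos 29.9° − T sin 16° = 1665 N.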